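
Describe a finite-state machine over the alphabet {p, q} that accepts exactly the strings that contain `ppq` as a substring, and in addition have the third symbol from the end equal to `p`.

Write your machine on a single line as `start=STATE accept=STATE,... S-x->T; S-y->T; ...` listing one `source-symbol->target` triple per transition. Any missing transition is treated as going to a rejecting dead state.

start=S0; accept=S8,S15,S16,S21; S0-p->S1; S0-q->S2; S1-p->S3; S1-q->S4; S2-p->S5; S2-q->S6; S3-p->S7; S3-q->S8; S4-p->S9; S4-q->S10; S5-p->S11; S5-q->S12; S6-p->S13; S6-q->S14; S7-p->S7; S7-q->S8; S8-p->S15; S8-q->S16; S9-p->S11; S9-q->S12; S10-p->S13; S10-q->S14; S11-p->S7; S11-q->S8; S12-p->S9; S12-q->S10; S13-p->S11; S13-q->S12; S14-p->S13; S14-q->S14; S15-p->S17; S15-q->S18; S16-p->S19; S16-q->S20; S17-p->S21; S17-q->S8; S18-p->S15; S18-q->S16; S19-p->S17; S19-q->S18; S20-p->S19; S20-q->S20; S21-p->S21; S21-q->S8

Build one automaton per condition and run them in lockstep. The first has 4 states tracking whether and how much of `ppq` has been seen; the second has 15 states tracking the last 3 symbols read. A product state is a pair (one from each), accepting exactly when both do.
22 states suffice.
          p    q  
>  S0     S1   S2 
   S1     S3   S4 
   S2     S5   S6 
   S3     S7   S8 
   S4     S9  S10 
   S5    S11  S12 
   S6    S13  S14 
   S7     S7   S8 
 * S8    S15  S16 
   S9    S11  S12 
   S10   S13  S14 
   S11    S7   S8 
   S12    S9  S10 
   S13   S11  S12 
   S14   S13  S14 
 * S15   S17  S18 
 * S16   S19  S20 
   S17   S21   S8 
   S18   S15  S16 
   S19   S17  S18 
   S20   S19  S20 
 * S21   S21   S8 
(> = start, * = accepting)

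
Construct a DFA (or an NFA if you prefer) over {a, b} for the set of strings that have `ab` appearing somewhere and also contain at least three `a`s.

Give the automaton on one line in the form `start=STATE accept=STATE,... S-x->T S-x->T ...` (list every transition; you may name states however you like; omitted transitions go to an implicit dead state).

start=q0 accept=q7,q8 q0-a->q1 q0-b->q0 q1-a->q2 q1-b->q3 q2-a->q4 q2-b->q5 q3-a->q5 q3-b->q3 q4-a->q6 q4-b->q7 q5-a->q7 q5-b->q5 q6-a->q6 q6-b->q8 q7-a->q8 q7-b->q7 q8-a->q8 q8-b->q8

Build one automaton per condition and run them in lockstep. One (3 states) tracks whether and how much of `ab` has been seen; the other (5 states) tracks the count of `a`s, saturating at 4. Each combined state is a pair, one component from each; accept when both components accept.
        a   b  
>  q0   q1  q0 
   q1   q2  q3 
   q2   q4  q5 
   q3   q5  q3 
   q4   q6  q7 
   q5   q7  q5 
   q6   q6  q8 
 * q7   q8  q7 
 * q8   q8  q8 
(> = start, * = accepting)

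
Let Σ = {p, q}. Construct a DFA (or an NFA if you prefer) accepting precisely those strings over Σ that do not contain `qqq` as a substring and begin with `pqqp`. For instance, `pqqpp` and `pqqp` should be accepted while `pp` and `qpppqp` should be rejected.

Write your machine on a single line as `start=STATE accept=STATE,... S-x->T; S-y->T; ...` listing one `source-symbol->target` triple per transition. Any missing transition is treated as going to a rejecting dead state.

Run two small machines in parallel and take their product. One (4 states) tracks partial matches of the forbidden pattern `qqq`; the other (6 states) tracks whether the input so far still matches the prefix `pqqp`. Each combined state is a pair, one component from each; accept when both components accept.
12 states suffice.
          p    q  
>  S0     S1   S2 
   S1     S3   S4 
   S2     S3   S5 
   S3     S3   S2 
   S4     S3   S6 
   S5     S3   S7 
   S6     S8   S7 
   S7     S7   S7 
 * S8     S8   S9 
 * S9     S8  S10 
 * S10    S8  S11 
   S11   S11  S11 
(> = start, * = accepting)

start=S0; accept=S8,S9,S10; S0-p->S1; S0-q->S2; S1-p->S3; S1-q->S4; S2-p->S3; S2-q->S5; S3-p->S3; S3-q->S2; S4-p->S3; S4-q->S6; S5-p->S3; S5-q->S7; S6-p->S8; S6-q->S7; S7-p->S7; S7-q->S7; S8-p->S8; S8-q->S9; S9-p->S8; S9-q->S10; S10-p->S8; S10-q->S11; S11-p->S11; S11-q->S11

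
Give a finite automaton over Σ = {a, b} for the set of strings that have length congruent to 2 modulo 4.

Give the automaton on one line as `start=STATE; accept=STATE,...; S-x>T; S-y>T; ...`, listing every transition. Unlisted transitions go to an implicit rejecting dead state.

start=s0; accept=s2; s0-a>s1; s0-b>s1; s1-a>s2; s1-b>s2; s2-a>s3; s2-b>s3; s3-a>s0; s3-b>s0

Count input length modulo 4: every symbol advances one step around the cycle s0 → s1 → s2 → s3 → s0. Accept at s2.
A 4-state machine:
        a   b  
>  s0   s1  s1 
   s1   s2  s2 
 * s2   s3  s3 
   s3   s0  s0 
(> = start, * = accepting)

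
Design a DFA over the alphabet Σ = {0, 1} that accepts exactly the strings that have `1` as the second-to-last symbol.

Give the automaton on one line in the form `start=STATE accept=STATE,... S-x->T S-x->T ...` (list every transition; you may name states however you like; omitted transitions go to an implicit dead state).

start=q0 accept=q5,q6 q0-0->q1 q0-1->q2 q1-0->q3 q1-1->q4 q2-0->q5 q2-1->q6 q3-0->q3 q3-1->q4 q4-0->q5 q4-1->q6 q5-0->q3 q5-1->q4 q6-0->q5 q6-1->q6

Because acceptance depends on a position counted from the end, the machine has to buffer the most recent 2 symbols. Make each state the string of the last up-to-2 symbols read; on input `x` shift the window left and append `x`. Accept when the buffered window has length 2 and begins with `1`.
7 states suffice.
        0   1  
>  q0   q1  q2 
   q1   q3  q4 
   q2   q5  q6 
   q3   q3  q4 
   q4   q5  q6 
 * q5   q3  q4 
 * q6   q5  q6 
(> = start, * = accepting)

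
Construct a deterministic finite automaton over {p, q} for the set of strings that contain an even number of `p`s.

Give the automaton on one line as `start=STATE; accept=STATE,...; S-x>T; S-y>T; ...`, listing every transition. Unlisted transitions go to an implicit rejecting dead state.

start=s0; accept=s0; s0-p>s1; s0-q>s0; s1-p>s0; s1-q>s1

Keep the running count of `p`s modulo 2: each `p` advances along the cycle s0 → s1 → s0 while other symbols loop. Accept at s0.
A 2-state machine:
        p   q  
>* s0   s1  s0 
   s1   s0  s1 
(> = start, * = accepting)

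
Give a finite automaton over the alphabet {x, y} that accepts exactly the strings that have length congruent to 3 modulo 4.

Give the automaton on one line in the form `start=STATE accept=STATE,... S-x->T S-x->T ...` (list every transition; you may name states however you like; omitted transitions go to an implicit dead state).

start=s0 accept=s3 s0-x->s1 s0-y->s1 s1-x->s2 s1-y->s2 s2-x->s3 s2-y->s3 s3-x->s0 s3-y->s0

Only the length mod 4 matters, so use a 4-cycle: from any state, every input symbol moves to the next state, wrapping s3 back to s0. Mark s3 accepting.
A 4-state machine:
        x   y  
>  s0   s1  s1 
   s1   s2  s2 
   s2   s3  s3 
 * s3   s0  s0 
(> = start, * = accepting)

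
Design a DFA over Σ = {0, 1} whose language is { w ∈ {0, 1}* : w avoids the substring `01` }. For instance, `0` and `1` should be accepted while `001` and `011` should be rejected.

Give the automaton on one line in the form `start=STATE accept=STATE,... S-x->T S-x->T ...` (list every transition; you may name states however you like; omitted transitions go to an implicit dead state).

Track partial matches of the forbidden pattern `01`. State S2 is a dead state reached once `01` has occurred; every other state accepts. S0 means no part of `01` is currently matched.
3 states suffice.
        0   1  
>* S0   S1  S0 
 * S1   S1  S2 
   S2   S2  S2 
(> = start, * = accepting)

start=S0 accept=S0,S1 S0-0->S1 S0-1->S0 S1-0->S1 S1-1->S2 S2-0->S2 S2-1->S2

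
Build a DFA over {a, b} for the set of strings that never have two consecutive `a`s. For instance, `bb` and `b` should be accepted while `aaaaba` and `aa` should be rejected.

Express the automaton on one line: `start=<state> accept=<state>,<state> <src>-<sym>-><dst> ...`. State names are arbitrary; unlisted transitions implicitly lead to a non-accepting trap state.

start=q0 accept=q0,q1 q0-a->q1 q0-b->q0 q1-a->q2 q1-b->q0 q2-a->q2 q2-b->q2

This is the complement of 'contains `aa`'. Use the same substring-matching states — q0 through q2 holding how much of `aa` has just been matched — but flip the accepting set: everything except the trap q2 accepts.
3 states suffice.
        a   b  
>* q0   q1  q0 
 * q1   q2  q0 
   q2   q2  q2 
(> = start, * = accepting)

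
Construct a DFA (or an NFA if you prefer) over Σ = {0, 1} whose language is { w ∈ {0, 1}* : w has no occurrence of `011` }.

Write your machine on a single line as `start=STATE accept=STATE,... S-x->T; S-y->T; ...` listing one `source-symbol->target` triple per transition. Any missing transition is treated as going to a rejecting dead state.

start=A; accept=A,B,C; A-0->B; A-1->A; B-0->B; B-1->C; C-0->B; C-1->D; D-0->D; D-1->D

Track partial matches of the forbidden pattern `011`. State D is a dead state reached once `011` has occurred; every other state accepts. A means no part of `011` is currently matched.
4 states suffice.
       0  1 
>* A   B  A 
 * B   B  C 
 * C   B  D 
   D   D  D 
(> = start, * = accepting)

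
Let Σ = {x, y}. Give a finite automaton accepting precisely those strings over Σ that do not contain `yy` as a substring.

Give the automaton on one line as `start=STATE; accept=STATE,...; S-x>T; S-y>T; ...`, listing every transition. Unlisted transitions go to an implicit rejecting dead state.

This is the complement of 'contains `yy`'. Use the same substring-matching states — S0 through S2 holding how much of `yy` has just been matched — but flip the accepting set: everything except the trap S2 accepts.
A 3-state machine:
        x   y  
>* S0   S0  S1 
 * S1   S0  S2 
   S2   S2  S2 
(> = start, * = accepting)

start=S0; accept=S0,S1; S0-x>S0; S0-y>S1; S1-x>S0; S1-y>S2; S2-x>S2; S2-y>S2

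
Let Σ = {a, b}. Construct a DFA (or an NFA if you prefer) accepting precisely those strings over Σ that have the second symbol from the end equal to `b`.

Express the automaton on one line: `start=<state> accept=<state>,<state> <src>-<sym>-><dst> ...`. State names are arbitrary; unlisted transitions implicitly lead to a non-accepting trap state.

Because acceptance depends on a position counted from the end, the machine has to buffer the most recent 2 symbols. Make each state the string of the last up-to-2 symbols read; on input `x` shift the window left and append `x`. Accept when the buffered window has length 2 and begins with `b`.
With 7 states:
        a   b  
>  q0   q1  q2 
   q1   q3  q4 
   q2   q5  q6 
   q3   q3  q4 
   q4   q5  q6 
 * q5   q3  q4 
 * q6   q5  q6 
(> = start, * = accepting)

start=q0 accept=q5,q6 q0-a->q1 q0-b->q2 q1-a->q3 q1-b->q4 q2-a->q5 q2-b->q6 q3-a->q3 q3-b->q4 q4-a->q5 q4-b->q6 q5-a->q3 q5-b->q4 q6-a->q5 q6-b->q6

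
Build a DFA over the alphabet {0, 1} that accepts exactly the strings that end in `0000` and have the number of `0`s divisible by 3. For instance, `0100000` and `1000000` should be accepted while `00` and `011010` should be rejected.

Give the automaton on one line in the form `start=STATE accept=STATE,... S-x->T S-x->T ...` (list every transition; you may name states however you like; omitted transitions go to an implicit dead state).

Build one automaton per condition and run them in lockstep. One (5 states) tracks how much of the suffix `0000` has currently been matched; the other (3 states) tracks the count of `0`s modulo 3. Each combined state is a pair, one component from each; accept when both components accept.
A 15-state machine:
          0    1  
>  S0     S1   S0 
   S1     S2   S3 
   S2     S4   S5 
   S3     S6   S3 
   S4     S7   S0 
   S5     S8   S5 
   S6     S9   S5 
   S7    S10   S3 
   S8    S11   S0 
   S9    S12   S0 
   S10   S13   S5 
   S11   S14   S3 
   S12   S10   S3 
 * S13    S7   S0 
   S14   S13   S5 
(> = start, * = accepting)

start=S0 accept=S13 S0-0->S1 S0-1->S0 S1-0->S2 S1-1->S3 S2-0->S4 S2-1->S5 S3-0->S6 S3-1->S3 S4-0->S7 S4-1->S0 S5-0->S8 S5-1->S5 S6-0->S9 S6-1->S5 S7-0->S10 S7-1->S3 S8-0->S11 S8-1->S0 S9-0->S12 S9-1->S0 S10-0->S13 S10-1->S5 S11-0->S14 S11-1->S3 S12-0->S10 S12-1->S3 S13-0->S7 S13-1->S0 S14-0->S13 S14-1->S5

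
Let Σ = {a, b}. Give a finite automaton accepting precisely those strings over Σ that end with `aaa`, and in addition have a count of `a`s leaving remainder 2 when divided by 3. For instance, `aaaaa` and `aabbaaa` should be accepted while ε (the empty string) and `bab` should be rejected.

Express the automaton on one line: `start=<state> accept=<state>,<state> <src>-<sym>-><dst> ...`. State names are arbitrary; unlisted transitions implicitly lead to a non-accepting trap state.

start=S0 accept=S10 S0-a->S1 S0-b->S0 S1-a->S2 S1-b->S3 S2-a->S4 S2-b->S5 S3-a->S6 S3-b->S3 S4-a->S7 S4-b->S0 S5-a->S8 S5-b->S5 S6-a->S9 S6-b->S5 S7-a->S10 S7-b->S3 S8-a->S11 S8-b->S0 S9-a->S7 S9-b->S0 S10-a->S4 S10-b->S5 S11-a->S10 S11-b->S3

Build one automaton per condition and run them in lockstep. One (4 states) tracks how much of the suffix `aaa` has currently been matched; the other (3 states) tracks the count of `a`s modulo 3. Each combined state is a pair, one component from each; accept when both components accept.
12 states suffice.
          a    b  
>  S0     S1   S0 
   S1     S2   S3 
   S2     S4   S5 
   S3     S6   S3 
   S4     S7   S0 
   S5     S8   S5 
   S6     S9   S5 
   S7    S10   S3 
   S8    S11   S0 
   S9     S7   S0 
 * S10    S4   S5 
   S11   S10   S3 
(> = start, * = accepting)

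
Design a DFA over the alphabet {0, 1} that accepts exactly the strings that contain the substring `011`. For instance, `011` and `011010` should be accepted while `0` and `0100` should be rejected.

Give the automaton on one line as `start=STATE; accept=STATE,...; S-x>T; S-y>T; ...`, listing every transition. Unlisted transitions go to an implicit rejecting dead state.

States q0..q2 record the length of the longest prefix of `011` that matches the current input suffix. Reaching q3 means `011` has been seen, and we stay there forever. Accept from q3.
With 4 states:
        0   1  
>  q0   q1  q0 
   q1   q1  q2 
   q2   q1  q3 
 * q3   q3  q3 
(> = start, * = accepting)

start=q0; accept=q3; q0-0>q1; q0-1>q0; q1-0>q1; q1-1>q2; q2-0>q1; q2-1>q3; q3-0>q3; q3-1>q3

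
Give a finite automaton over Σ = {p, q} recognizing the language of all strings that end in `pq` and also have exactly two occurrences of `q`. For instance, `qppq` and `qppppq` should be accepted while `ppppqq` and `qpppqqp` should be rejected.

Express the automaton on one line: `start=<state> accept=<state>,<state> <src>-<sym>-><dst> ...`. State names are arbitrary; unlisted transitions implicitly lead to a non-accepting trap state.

start=S0 accept=S6 S0-p->S1 S0-q->S2 S1-p->S1 S1-q->S3 S2-p->S4 S2-q->S5 S3-p->S4 S3-q->S5 S4-p->S4 S4-q->S6 S5-p->S7 S5-q->S8 S6-p->S7 S6-q->S8 S7-p->S7 S7-q->S9 S8-p->S10 S8-q->S8 S9-p->S10 S9-q->S8 S10-p->S10 S10-q->S9

Build one automaton per condition and run them in lockstep. One (3 states) tracks how much of the suffix `pq` has currently been matched; the other (4 states) tracks the count of `q`s, saturating at 3. Each combined state is a pair, one component from each; accept when both components accept.
An 11-state machine:
          p    q  
>  S0     S1   S2 
   S1     S1   S3 
   S2     S4   S5 
   S3     S4   S5 
   S4     S4   S6 
   S5     S7   S8 
 * S6     S7   S8 
   S7     S7   S9 
   S8    S10   S8 
   S9    S10   S8 
   S10   S10   S9 
(> = start, * = accepting)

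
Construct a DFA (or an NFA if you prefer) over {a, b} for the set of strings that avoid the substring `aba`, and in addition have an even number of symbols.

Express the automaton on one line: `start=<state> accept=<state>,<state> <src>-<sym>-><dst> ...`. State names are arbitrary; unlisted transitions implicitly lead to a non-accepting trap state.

start=q0 accept=q0,q3,q4 q0-a->q1 q0-b->q2 q1-a->q3 q1-b->q4 q2-a->q3 q2-b->q0 q3-a->q1 q3-b->q5 q4-a->q6 q4-b->q2 q5-a->q6 q5-b->q0 q6-a->q6 q6-b->q6

Handle the two conditions separately and then intersect. The first has 4 states tracking partial matches of the forbidden pattern `aba`; the second has 2 states tracking the input length modulo 2. A product state is a pair (one from each), accepting exactly when both do. Equivalent product states are then merged.
7 states suffice.
        a   b  
>* q0   q1  q2 
   q1   q3  q4 
   q2   q3  q0 
 * q3   q1  q5 
 * q4   q6  q2 
   q5   q6  q0 
   q6   q6  q6 
(> = start, * = accepting)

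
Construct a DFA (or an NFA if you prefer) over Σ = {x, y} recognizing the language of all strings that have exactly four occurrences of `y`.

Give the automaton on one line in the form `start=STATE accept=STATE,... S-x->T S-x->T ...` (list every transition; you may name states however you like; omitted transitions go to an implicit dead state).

Only the number of `y`s matters, and only up to 5. Make a chain S0 → S1 → S2 → S3 → S4 → S5 advanced by each `y` (with S5 absorbing); every other symbol self-loops. The accepting set is {S4}.
A 6-state machine:
        x   y  
>  S0   S0  S1 
   S1   S1  S2 
   S2   S2  S3 
   S3   S3  S4 
 * S4   S4  S5 
   S5   S5  S5 
(> = start, * = accepting)

start=S0 accept=S4 S0-x->S0 S0-y->S1 S1-x->S1 S1-y->S2 S2-x->S2 S2-y->S3 S3-x->S3 S3-y->S4 S4-x->S4 S4-y->S5 S5-x->S5 S5-y->S5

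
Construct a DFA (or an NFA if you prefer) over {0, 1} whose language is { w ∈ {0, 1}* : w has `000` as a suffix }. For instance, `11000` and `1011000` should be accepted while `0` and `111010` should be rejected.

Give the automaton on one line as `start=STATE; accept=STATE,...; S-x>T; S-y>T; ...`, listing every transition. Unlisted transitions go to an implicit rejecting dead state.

Let each state record the length of the longest suffix of the input read so far that is also a prefix of `000`. q1 means the last symbol is `0`; q2 means the last 2 symbols are `00`; q3 means the last 3 symbols are `000`. Accept only at q3, where the string currently ends in `000`.
4 states suffice.
        0   1  
>  q0   q1  q0 
   q1   q2  q0 
   q2   q3  q0 
 * q3   q3  q0 
(> = start, * = accepting)

start=q0; accept=q3; q0-0>q1; q0-1>q0; q1-0>q2; q1-1>q0; q2-0>q3; q2-1>q0; q3-0>q3; q3-1>q0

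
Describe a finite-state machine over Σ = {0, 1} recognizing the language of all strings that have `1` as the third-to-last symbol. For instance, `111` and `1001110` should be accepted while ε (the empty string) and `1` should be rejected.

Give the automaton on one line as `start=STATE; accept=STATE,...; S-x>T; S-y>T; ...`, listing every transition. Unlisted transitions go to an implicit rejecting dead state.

start=S0; accept=S11,S12,S13,S14; S0-0>S1; S0-1>S2; S1-0>S3; S1-1>S4; S2-0>S5; S2-1>S6; S3-0>S7; S3-1>S8; S4-0>S9; S4-1>S10; S5-0>S11; S5-1>S12; S6-0>S13; S6-1>S14; S7-0>S7; S7-1>S8; S8-0>S9; S8-1>S10; S9-0>S11; S9-1>S12; S10-0>S13; S10-1>S14; S11-0>S7; S11-1>S8; S12-0>S9; S12-1>S10; S13-0>S11; S13-1>S12; S14-0>S13; S14-1>S14

A DFA must remember the last 3 symbols (since which symbol is third-to-last isn't known until the input ends). Use one state per possible window of the last ≤3 symbols; accept from those whose window starts with `1`.
A 15-state machine:
          0    1  
>  S0     S1   S2 
   S1     S3   S4 
   S2     S5   S6 
   S3     S7   S8 
   S4     S9  S10 
   S5    S11  S12 
   S6    S13  S14 
   S7     S7   S8 
   S8     S9  S10 
   S9    S11  S12 
   S10   S13  S14 
 * S11    S7   S8 
 * S12    S9  S10 
 * S13   S11  S12 
 * S14   S13  S14 
(> = start, * = accepting)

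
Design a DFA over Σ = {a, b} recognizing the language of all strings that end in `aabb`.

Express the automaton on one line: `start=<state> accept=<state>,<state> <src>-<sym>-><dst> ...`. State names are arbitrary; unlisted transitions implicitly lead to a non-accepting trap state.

Let each state record the length of the longest suffix of the input read so far that is also a prefix of `aabb`. q1 means the last symbol is `a`; q2 means the last 2 symbols are `aa`; q3 means the last 3 symbols are `aab`; q4 means the last 4 symbols are `aabb`. Accept only at q4, where the string currently ends in `aabb`.
5 states suffice.
        a   b  
>  q0   q1  q0 
   q1   q2  q0 
   q2   q2  q3 
   q3   q1  q4 
 * q4   q1  q0 
(> = start, * = accepting)

start=q0 accept=q4 q0-a->q1 q0-b->q0 q1-a->q2 q1-b->q0 q2-a->q2 q2-b->q3 q3-a->q1 q3-b->q4 q4-a->q1 q4-b->q0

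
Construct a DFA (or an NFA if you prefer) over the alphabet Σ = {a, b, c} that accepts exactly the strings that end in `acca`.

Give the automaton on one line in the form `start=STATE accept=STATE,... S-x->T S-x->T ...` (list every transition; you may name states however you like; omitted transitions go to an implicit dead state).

start=q0 accept=q4 q0-a->q1 q0-b->q0 q0-c->q0 q1-a->q1 q1-b->q0 q1-c->q2 q2-a->q1 q2-b->q0 q2-c->q3 q3-a->q4 q3-b->q0 q3-c->q0 q4-a->q1 q4-b->q0 q4-c->q2

Remember how much of `acca` the current input suffix matches. State q0 means no match yet; q1 means the last symbol is `a`; q2 means the last 2 symbols are `ac`; q3 means the last 3 symbols are `acc`; q4 means the last 4 symbols are `acca`. Only q4 accepts. On a mismatch, fall back to the longest proper suffix that is still a prefix of `acca`.
With 5 states:
        a   b   c  
>  q0   q1  q0  q0 
   q1   q1  q0  q2 
   q2   q1  q0  q3 
   q3   q4  q0  q0 
 * q4   q1  q0  q2 
(> = start, * = accepting)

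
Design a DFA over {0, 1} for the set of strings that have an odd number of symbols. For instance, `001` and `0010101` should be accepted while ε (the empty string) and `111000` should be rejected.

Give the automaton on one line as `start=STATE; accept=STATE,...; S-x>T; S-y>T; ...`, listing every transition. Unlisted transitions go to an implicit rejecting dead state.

start=s0; accept=s1; s0-0>s1; s0-1>s1; s1-0>s0; s1-1>s0

Only the length mod 2 matters, so use a 2-cycle: from any state, every input symbol moves to the next state, wrapping s1 back to s0. Mark s1 accepting.
With 2 states:
        0   1  
>  s0   s1  s1 
 * s1   s0  s0 
(> = start, * = accepting)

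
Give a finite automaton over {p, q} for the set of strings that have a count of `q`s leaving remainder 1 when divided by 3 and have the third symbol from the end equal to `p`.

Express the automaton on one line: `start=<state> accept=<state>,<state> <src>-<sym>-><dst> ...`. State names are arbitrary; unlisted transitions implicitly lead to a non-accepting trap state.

Build one automaton per condition and run them in lockstep. One (3 states) tracks the count of `q`s modulo 3; the other (15 states) tracks the last 3 symbols read. Each combined state is a pair, one component from each; accept when both components accept. Minimizing collapses redundant product states.
       p  q 
>  A   B  C 
   B   D  E 
   C   F  G 
   D   D  H 
   E   I  G 
   F   J  G 
   G   K  A 
 * H   I  G 
 * I   J  G 
   J   L  G 
   K   K  M 
 * L   L  G 
   M   B  N 
 * N   F  G 
(> = start, * = accepting)

start=A accept=H,I,L,N A-p->B A-q->C B-p->D B-q->E C-p->F C-q->G D-p->D D-q->H E-p->I E-q->G F-p->J F-q->G G-p->K G-q->A H-p->I H-q->G I-p->J I-q->G J-p->L J-q->G K-p->K K-q->M L-p->L L-q->G M-p->B M-q->N N-p->F N-q->G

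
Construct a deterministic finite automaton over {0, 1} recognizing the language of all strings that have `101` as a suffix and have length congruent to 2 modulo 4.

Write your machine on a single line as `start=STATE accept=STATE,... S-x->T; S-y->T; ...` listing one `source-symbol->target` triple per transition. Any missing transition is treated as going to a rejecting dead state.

start=S0; accept=S15; S0-0->S1; S0-1->S2; S1-0->S3; S1-1->S4; S2-0->S5; S2-1->S4; S3-0->S6; S3-1->S7; S4-0->S8; S4-1->S7; S5-0->S6; S5-1->S9; S6-0->S0; S6-1->S10; S7-0->S11; S7-1->S10; S8-0->S0; S8-1->S12; S9-0->S11; S9-1->S10; S10-0->S13; S10-1->S2; S11-0->S1; S11-1->S14; S12-0->S13; S12-1->S2; S13-0->S3; S13-1->S15; S14-0->S5; S14-1->S4; S15-0->S8; S15-1->S7

Build one automaton per condition and run them in lockstep. One (4 states) tracks how much of the suffix `101` has currently been matched; the other (4 states) tracks the input length modulo 4. Each combined state is a pair, one component from each; accept when both components accept.
          0    1  
>  S0     S1   S2 
   S1     S3   S4 
   S2     S5   S4 
   S3     S6   S7 
   S4     S8   S7 
   S5     S6   S9 
   S6     S0  S10 
   S7    S11  S10 
   S8     S0  S12 
   S9    S11  S10 
   S10   S13   S2 
   S11    S1  S14 
   S12   S13   S2 
   S13    S3  S15 
   S14    S5   S4 
 * S15    S8   S7 
(> = start, * = accepting)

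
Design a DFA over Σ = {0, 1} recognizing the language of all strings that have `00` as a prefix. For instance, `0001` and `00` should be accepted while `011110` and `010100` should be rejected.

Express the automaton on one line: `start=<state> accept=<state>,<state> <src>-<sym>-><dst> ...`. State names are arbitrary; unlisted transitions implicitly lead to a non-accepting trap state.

start=q0 accept=q2 q0-0->q1 q0-1->q3 q1-0->q2 q1-1->q3 q2-0->q2 q2-1->q2 q3-0->q3 q3-1->q3

Check the first 2 symbols one by one: q0 through q1 record how many have matched `00` so far; any wrong symbol goes to the dead state q3. After all 2 match we enter the accepting sink q2.
        0   1  
>  q0   q1  q3 
   q1   q2  q3 
 * q2   q2  q2 
   q3   q3  q3 
(> = start, * = accepting)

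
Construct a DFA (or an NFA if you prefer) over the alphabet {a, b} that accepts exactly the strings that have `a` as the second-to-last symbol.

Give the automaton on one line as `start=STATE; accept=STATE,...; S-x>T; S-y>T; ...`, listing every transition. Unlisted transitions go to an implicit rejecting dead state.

Because acceptance depends on a position counted from the end, the machine has to buffer the most recent 2 symbols. Make each state the string of the last up-to-2 symbols read; on input `x` shift the window left and append `x`. Accept when the buffered window has length 2 and begins with `a`.
A 7-state machine:
        a   b  
>  q0   q1  q2 
   q1   q3  q4 
   q2   q5  q6 
 * q3   q3  q4 
 * q4   q5  q6 
   q5   q3  q4 
   q6   q5  q6 
(> = start, * = accepting)

start=q0; accept=q3,q4; q0-a>q1; q0-b>q2; q1-a>q3; q1-b>q4; q2-a>q5; q2-b>q6; q3-a>q3; q3-b>q4; q4-a>q5; q4-b>q6; q5-a>q3; q5-b>q4; q6-a>q5; q6-b>q6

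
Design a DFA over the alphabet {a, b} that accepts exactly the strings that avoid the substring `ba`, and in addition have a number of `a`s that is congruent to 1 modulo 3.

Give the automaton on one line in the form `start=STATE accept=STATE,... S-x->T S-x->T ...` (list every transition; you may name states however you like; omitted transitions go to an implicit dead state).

start=q0 accept=q1,q4 q0-a->q1 q0-b->q2 q1-a->q3 q1-b->q4 q2-a->q2 q2-b->q2 q3-a->q0 q3-b->q2 q4-a->q2 q4-b->q4

Handle the two conditions separately and then intersect. The first has 3 states tracking partial matches of the forbidden pattern `ba`; the second has 3 states tracking the count of `a`s modulo 3. A product state is a pair (one from each), accepting exactly when both do. After merging equivalent states the machine shrinks.
With 5 states:
        a   b  
>  q0   q1  q2 
 * q1   q3  q4 
   q2   q2  q2 
   q3   q0  q2 
 * q4   q2  q4 
(> = start, * = accepting)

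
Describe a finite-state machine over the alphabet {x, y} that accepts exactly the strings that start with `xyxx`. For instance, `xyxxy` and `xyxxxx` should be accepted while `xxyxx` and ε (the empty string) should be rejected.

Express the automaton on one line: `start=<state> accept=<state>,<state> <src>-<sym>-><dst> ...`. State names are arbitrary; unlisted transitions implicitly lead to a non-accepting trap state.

start=q0 accept=q4 q0-x->q1 q0-y->q5 q1-x->q5 q1-y->q2 q2-x->q3 q2-y->q5 q3-x->q4 q3-y->q5 q4-x->q4 q4-y->q4 q5-x->q5 q5-y->q5

Walk along `xyxx` while the input agrees: from q0 take `x` to q1, and so on. Any deviation drops to the rejecting sink q5. Once q4 is reached the prefix is confirmed and every continuation is accepted.
A 6-state machine:
        x   y  
>  q0   q1  q5 
   q1   q5  q2 
   q2   q3  q5 
   q3   q4  q5 
 * q4   q4  q4 
   q5   q5  q5 
(> = start, * = accepting)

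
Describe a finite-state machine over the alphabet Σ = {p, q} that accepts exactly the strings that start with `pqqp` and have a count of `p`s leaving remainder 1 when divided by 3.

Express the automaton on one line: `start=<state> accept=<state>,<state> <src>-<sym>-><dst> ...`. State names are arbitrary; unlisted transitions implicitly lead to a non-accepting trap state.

Handle the two conditions separately and then intersect. The first has 6 states tracking whether the input so far still matches the prefix `pqqp`; the second has 3 states tracking the count of `p`s modulo 3. A product state is a pair (one from each), accepting exactly when both do. Minimizing collapses redundant product states.
8 states suffice.
       p  q 
>  A   B  C 
   B   C  D 
   C   C  C 
   D   C  E 
   E   F  C 
   F   G  F 
   G   H  G 
 * H   F  H 
(> = start, * = accepting)

start=A accept=H A-p->B A-q->C B-p->C B-q->D C-p->C C-q->C D-p->C D-q->E E-p->F E-q->C F-p->G F-q->F G-p->H G-q->G H-p->F H-q->H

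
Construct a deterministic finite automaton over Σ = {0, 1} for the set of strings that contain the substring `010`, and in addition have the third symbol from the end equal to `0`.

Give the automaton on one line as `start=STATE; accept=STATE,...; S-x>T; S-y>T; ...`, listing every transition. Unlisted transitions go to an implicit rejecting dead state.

Build one automaton per condition and run them in lockstep. The first has 4 states tracking whether and how much of `010` has been seen; the second has 15 states tracking the last 3 symbols read. A product state is a pair (one from each), accepting exactly when both do.
With 22 states:
       0  1 
>  A   B  C 
   B   D  E 
   C   F  G 
   D   H  I 
   E   J  K 
   F   L  M 
   G   N  O 
   H   H  I 
   I   J  K 
 * J   P  Q 
   K   N  O 
   L   H  I 
   M   J  K 
   N   L  M 
   O   N  O 
   P   R  S 
   Q   J  T 
 * R   R  S 
 * S   J  T 
 * T   U  V 
   U   P  Q 
   V   U  V 
(> = start, * = accepting)

start=A; accept=J,R,S,T; A-0>B; A-1>C; B-0>D; B-1>E; C-0>F; C-1>G; D-0>H; D-1>I; E-0>J; E-1>K; F-0>L; F-1>M; G-0>N; G-1>O; H-0>H; H-1>I; I-0>J; I-1>K; J-0>P; J-1>Q; K-0>N; K-1>O; L-0>H; L-1>I; M-0>J; M-1>K; N-0>L; N-1>M; O-0>N; O-1>O; P-0>R; P-1>S; Q-0>J; Q-1>T; R-0>R; R-1>S; S-0>J; S-1>T; T-0>U; T-1>V; U-0>P; U-1>Q; V-0>U; V-1>V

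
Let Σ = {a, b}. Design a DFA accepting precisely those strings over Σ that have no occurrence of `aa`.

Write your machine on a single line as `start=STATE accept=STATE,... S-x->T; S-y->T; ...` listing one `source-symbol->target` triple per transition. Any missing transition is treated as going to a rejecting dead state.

This is the complement of 'contains `aa`'. Use the same substring-matching states — S0 through S2 holding how much of `aa` has just been matched — but flip the accepting set: everything except the trap S2 accepts.
With 3 states:
        a   b  
>* S0   S1  S0 
 * S1   S2  S0 
   S2   S2  S2 
(> = start, * = accepting)

start=S0; accept=S0,S1; S0-a->S1; S0-b->S0; S1-a->S2; S1-b->S0; S2-a->S2; S2-b->S2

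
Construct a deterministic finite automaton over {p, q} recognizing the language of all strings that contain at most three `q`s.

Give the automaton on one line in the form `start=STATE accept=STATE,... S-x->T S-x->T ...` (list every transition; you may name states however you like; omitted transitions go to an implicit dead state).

start=A accept=A,B,C,D A-p->A A-q->B B-p->B B-q->C C-p->C C-q->D D-p->D D-q->E E-p->E E-q->E

Only the number of `q`s matters, and only up to 4. Make a chain A → B → C → D → E advanced by each `q` (with E absorbing); every other symbol self-loops. The accepting set is {A, B, C, D}.
A 5-state machine:
       p  q 
>* A   A  B 
 * B   B  C 
 * C   C  D 
 * D   D  E 
   E   E  E 
(> = start, * = accepting)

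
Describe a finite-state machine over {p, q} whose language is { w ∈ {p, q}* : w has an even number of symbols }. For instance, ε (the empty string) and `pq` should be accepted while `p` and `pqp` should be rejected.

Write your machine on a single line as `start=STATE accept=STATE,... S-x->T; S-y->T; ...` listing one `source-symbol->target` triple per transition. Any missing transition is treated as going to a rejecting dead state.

start=S0; accept=S0; S0-p->S1; S0-q->S1; S1-p->S0; S1-q->S0

Count input length modulo 2: every symbol advances one step around the cycle S0 → S1 → S0. Accept at S0.
With 2 states:
        p   q  
>* S0   S1  S1 
   S1   S0  S0 
(> = start, * = accepting)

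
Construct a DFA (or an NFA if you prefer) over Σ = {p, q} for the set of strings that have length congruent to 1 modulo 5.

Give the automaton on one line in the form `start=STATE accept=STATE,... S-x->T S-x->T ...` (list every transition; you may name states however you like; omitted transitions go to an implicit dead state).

Only the length mod 5 matters, so use a 5-cycle: from any state, every input symbol moves to the next state, wrapping S4 back to S0. Mark S1 accepting.
A 5-state machine:
        p   q  
>  S0   S1  S1 
 * S1   S2  S2 
   S2   S3  S3 
   S3   S4  S4 
   S4   S0  S0 
(> = start, * = accepting)

start=S0 accept=S1 S0-p->S1 S0-q->S1 S1-p->S2 S1-q->S2 S2-p->S3 S2-q->S3 S3-p->S4 S3-q->S4 S4-p->S0 S4-q->S0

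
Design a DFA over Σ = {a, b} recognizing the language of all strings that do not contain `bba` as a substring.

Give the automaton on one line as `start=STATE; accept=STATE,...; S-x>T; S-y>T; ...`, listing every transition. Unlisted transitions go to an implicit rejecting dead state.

start=q0; accept=q0,q1,q2; q0-a>q0; q0-b>q1; q1-a>q0; q1-b>q2; q2-a>q3; q2-b>q2; q3-a>q3; q3-b>q3

Track partial matches of the forbidden pattern `bba`. State q3 is a dead state reached once `bba` has occurred; every other state accepts. q0 means no part of `bba` is currently matched.
        a   b  
>* q0   q0  q1 
 * q1   q0  q2 
 * q2   q3  q2 
   q3   q3  q3 
(> = start, * = accepting)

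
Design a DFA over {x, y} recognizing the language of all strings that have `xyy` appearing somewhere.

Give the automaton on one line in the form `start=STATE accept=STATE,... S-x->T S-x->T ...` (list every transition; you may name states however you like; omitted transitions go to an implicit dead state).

start=A accept=D A-x->B A-y->A B-x->B B-y->C C-x->B C-y->D D-x->D D-y->D

Track how much of `xyy` has been matched so far: state A is no progress, D is the absorbing accept state reached once `xyy` has occurred. Intermediate states record partial matches; on a mismatch, fall back to the longest reusable overlap.
4 states suffice.
       x  y 
>  A   B  A 
   B   B  C 
   C   B  D 
 * D   D  D 
(> = start, * = accepting)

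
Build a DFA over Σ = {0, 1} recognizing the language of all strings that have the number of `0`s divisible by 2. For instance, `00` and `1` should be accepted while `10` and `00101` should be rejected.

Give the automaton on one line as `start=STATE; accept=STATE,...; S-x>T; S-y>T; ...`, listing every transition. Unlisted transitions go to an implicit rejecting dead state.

Keep the running count of `0`s modulo 2: each `0` advances along the cycle s0 → s1 → s0 while other symbols loop. Accept at s0.
2 states suffice.
        0   1  
>* s0   s1  s0 
   s1   s0  s1 
(> = start, * = accepting)

start=s0; accept=s0; s0-0>s1; s0-1>s0; s1-0>s0; s1-1>s1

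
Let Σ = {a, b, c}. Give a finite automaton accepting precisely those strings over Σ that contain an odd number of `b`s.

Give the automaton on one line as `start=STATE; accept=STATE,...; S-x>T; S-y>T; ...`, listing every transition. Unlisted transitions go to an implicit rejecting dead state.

Keep the running count of `b`s modulo 2: each `b` advances along the cycle q0 → q1 → q0 while other symbols loop. Accept at q1.
        a   b   c  
>  q0   q0  q1  q0 
 * q1   q1  q0  q1 
(> = start, * = accepting)

start=q0; accept=q1; q0-a>q0; q0-b>q1; q0-c>q0; q1-a>q1; q1-b>q0; q1-c>q1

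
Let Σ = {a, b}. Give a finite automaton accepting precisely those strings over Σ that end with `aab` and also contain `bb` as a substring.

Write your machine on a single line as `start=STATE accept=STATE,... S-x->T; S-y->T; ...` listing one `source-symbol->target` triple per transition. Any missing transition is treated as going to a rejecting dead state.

start=s0; accept=s8; s0-a->s1; s0-b->s2; s1-a->s3; s1-b->s2; s2-a->s1; s2-b->s4; s3-a->s3; s3-b->s5; s4-a->s6; s4-b->s4; s5-a->s1; s5-b->s4; s6-a->s7; s6-b->s4; s7-a->s7; s7-b->s8; s8-a->s6; s8-b->s4

Handle the two conditions separately and then intersect. One (4 states) tracks how much of the suffix `aab` has currently been matched; the other (3 states) tracks whether and how much of `bb` has been seen. Each combined state is a pair, one component from each; accept when both components accept.
A 9-state machine:
        a   b  
>  s0   s1  s2 
   s1   s3  s2 
   s2   s1  s4 
   s3   s3  s5 
   s4   s6  s4 
   s5   s1  s4 
   s6   s7  s4 
   s7   s7  s8 
 * s8   s6  s4 
(> = start, * = accepting)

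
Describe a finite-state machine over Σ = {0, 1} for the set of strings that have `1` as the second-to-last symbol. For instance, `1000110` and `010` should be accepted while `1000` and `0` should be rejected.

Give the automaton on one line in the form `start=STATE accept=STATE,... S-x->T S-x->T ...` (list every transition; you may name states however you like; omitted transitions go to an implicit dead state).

start=A accept=F,G A-0->B A-1->C B-0->D B-1->E C-0->F C-1->G D-0->D D-1->E E-0->F E-1->G F-0->D F-1->E G-0->F G-1->G

A DFA must remember the last 2 symbols (since which symbol is second-to-last isn't known until the input ends). Use one state per possible window of the last ≤2 symbols; accept from those whose window starts with `1`.
With 7 states:
       0  1 
>  A   B  C 
   B   D  E 
   C   F  G 
   D   D  E 
   E   F  G 
 * F   D  E 
 * G   F  G 
(> = start, * = accepting)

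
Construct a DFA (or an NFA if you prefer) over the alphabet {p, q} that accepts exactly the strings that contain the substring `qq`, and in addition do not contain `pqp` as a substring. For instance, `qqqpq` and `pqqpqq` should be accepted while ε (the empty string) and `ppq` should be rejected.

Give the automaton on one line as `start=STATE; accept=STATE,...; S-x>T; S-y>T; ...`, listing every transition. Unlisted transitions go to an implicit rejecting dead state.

Build one automaton per condition and run them in lockstep. One (3 states) tracks whether and how much of `qq` has been seen; the other (4 states) tracks partial matches of the forbidden pattern `pqp`. Each combined state is a pair, one component from each; accept when both components accept.
With 10 states:
       p  q 
>  A   B  C 
   B   B  D 
   C   B  E 
   D   F  E 
 * E   G  E 
   F   F  H 
 * G   G  I 
   H   F  J 
 * I   J  E 
   J   J  J 
(> = start, * = accepting)

start=A; accept=E,G,I; A-p>B; A-q>C; B-p>B; B-q>D; C-p>B; C-q>E; D-p>F; D-q>E; E-p>G; E-q>E; F-p>F; F-q>H; G-p>G; G-q>I; H-p>F; H-q>J; I-p>J; I-q>E; J-p>J; J-q>J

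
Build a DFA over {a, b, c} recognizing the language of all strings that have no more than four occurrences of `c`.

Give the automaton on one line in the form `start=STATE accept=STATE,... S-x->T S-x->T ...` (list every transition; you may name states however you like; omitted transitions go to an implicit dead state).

Only the number of `c`s matters, and only up to 5. Make a chain S0 → S1 → S2 → S3 → S4 → S5 advanced by each `c` (with S5 absorbing); every other symbol self-loops. The accepting set is {S0, S1, S2, S3, S4}.
With 6 states:
        a   b   c  
>* S0   S0  S0  S1 
 * S1   S1  S1  S2 
 * S2   S2  S2  S3 
 * S3   S3  S3  S4 
 * S4   S4  S4  S5 
   S5   S5  S5  S5 
(> = start, * = accepting)

start=S0 accept=S0,S1,S2,S3,S4 S0-a->S0 S0-b->S0 S0-c->S1 S1-a->S1 S1-b->S1 S1-c->S2 S2-a->S2 S2-b->S2 S2-c->S3 S3-a->S3 S3-b->S3 S3-c->S4 S4-a->S4 S4-b->S4 S4-c->S5 S5-a->S5 S5-b->S5 S5-c->S5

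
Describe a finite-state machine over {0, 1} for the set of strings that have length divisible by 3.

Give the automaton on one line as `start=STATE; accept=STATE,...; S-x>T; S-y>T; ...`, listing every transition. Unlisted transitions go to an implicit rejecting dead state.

Count input length modulo 3: every symbol advances one step around the cycle A → B → C → A. Accept at A.
With 3 states:
       0  1 
>* A   B  B 
   B   C  C 
   C   A  A 
(> = start, * = accepting)

start=A; accept=A; A-0>B; A-1>B; B-0>C; B-1>C; C-0>A; C-1>A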